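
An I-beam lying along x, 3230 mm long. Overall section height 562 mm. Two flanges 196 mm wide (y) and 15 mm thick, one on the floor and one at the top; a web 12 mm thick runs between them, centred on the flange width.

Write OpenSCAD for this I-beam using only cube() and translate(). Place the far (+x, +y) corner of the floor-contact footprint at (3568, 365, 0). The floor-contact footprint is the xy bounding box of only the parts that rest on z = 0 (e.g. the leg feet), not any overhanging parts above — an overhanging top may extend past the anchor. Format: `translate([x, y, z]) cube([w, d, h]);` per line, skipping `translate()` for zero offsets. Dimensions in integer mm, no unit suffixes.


translate([338, 169, 0]) cube([3230, 196, 15]);
translate([338, 261, 15]) cube([3230, 12, 532]);
translate([338, 169, 547]) cube([3230, 196, 15]);


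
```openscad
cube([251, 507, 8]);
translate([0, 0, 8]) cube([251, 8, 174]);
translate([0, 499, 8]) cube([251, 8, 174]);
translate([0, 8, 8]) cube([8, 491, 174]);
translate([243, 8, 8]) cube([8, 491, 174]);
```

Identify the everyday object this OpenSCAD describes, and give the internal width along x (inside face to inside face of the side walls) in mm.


An open box. The internal width is 235 mm.

A 251×507 base slab with four walls standing on it — an open box. The base is 251 mm wide and the walls are 8 mm thick, so the internal width is 251 − 2 × 8 = 235 mm.


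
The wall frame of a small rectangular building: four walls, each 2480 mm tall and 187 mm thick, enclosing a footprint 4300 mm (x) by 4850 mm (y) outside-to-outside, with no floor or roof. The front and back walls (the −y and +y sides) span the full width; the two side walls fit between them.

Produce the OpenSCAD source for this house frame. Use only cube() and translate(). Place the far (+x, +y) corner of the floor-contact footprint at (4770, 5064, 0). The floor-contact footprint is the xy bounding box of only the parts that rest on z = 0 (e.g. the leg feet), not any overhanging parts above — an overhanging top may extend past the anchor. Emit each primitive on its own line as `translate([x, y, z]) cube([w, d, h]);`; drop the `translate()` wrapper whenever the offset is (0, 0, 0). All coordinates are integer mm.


translate([470, 214, 0]) cube([4300, 187, 2480]);
translate([470, 4877, 0]) cube([4300, 187, 2480]);
translate([470, 401, 0]) cube([187, 4476, 2480]);
translate([4583, 401, 0]) cube([187, 4476, 2480]);


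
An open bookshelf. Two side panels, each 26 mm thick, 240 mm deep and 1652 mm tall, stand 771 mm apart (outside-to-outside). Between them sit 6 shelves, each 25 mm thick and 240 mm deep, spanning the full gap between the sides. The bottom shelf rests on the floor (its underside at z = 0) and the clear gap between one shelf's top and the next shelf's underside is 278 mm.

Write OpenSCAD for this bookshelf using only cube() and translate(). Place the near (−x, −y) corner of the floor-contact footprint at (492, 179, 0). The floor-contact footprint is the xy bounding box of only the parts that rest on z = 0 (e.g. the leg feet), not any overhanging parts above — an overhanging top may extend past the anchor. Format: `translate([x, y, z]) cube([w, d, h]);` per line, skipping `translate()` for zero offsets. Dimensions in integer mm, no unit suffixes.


translate([492, 179, 0]) cube([26, 240, 1652]);
translate([1237, 179, 0]) cube([26, 240, 1652]);
translate([518, 179, 0]) cube([719, 240, 25]);
translate([518, 179, 303]) cube([719, 240, 25]);
translate([518, 179, 606]) cube([719, 240, 25]);
translate([518, 179, 909]) cube([719, 240, 25]);
translate([518, 179, 1212]) cube([719, 240, 25]);
translate([518, 179, 1515]) cube([719, 240, 25]);


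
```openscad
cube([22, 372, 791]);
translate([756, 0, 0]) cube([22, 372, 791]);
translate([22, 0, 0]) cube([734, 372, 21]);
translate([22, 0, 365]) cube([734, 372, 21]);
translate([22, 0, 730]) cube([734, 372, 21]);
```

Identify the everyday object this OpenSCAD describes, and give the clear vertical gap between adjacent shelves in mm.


A bookshelf. The clear shelf gap is 344 mm.

Two tall side panels with 3 horizontal boards between them — a bookshelf. The first two shelf undersides are at z = 0 and z = 365; with shelf thickness 21, the clear gap is 365 − 0 − 21 = 344 mm.


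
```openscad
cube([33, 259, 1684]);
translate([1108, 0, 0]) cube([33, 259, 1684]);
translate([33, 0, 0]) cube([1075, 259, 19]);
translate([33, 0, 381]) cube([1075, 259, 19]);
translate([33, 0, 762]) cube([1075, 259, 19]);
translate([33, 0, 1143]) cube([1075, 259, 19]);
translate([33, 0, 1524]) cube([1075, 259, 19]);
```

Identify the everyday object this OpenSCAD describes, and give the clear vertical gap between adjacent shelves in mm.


A bookshelf. The clear shelf gap is 362 mm.

Two tall side panels with 5 horizontal boards between them — a bookshelf. The first two shelf undersides are at z = 0 and z = 381; with shelf thickness 19, the clear gap is 381 − 0 − 19 = 362 mm.


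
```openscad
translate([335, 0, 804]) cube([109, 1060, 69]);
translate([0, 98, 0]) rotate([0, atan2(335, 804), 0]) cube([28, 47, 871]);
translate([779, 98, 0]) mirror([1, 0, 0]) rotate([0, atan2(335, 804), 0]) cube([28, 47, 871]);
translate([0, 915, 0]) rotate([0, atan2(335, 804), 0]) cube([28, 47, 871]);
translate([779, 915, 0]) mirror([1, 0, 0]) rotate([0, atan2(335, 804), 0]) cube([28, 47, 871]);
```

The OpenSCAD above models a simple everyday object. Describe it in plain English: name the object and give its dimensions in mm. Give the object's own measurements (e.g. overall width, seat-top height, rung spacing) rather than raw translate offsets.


A sawhorse. A 109×1060×69 mm beam (x, y, z) sits on two A-frame leg pairs. Each pair is two raked legs of 28×47 mm section (47 mm along y) splaying symmetrically in x. Each leg rises 804 mm vertically over 335 mm of horizontal reach and is 871 mm long along its own axis. Every leg's outer bottom edge rests on the floor and its outer top edge meets a bottom edge of the beam — the left legs (tilting toward +x) meet the beam's −x bottom edge, the right legs (their mirror images, tilting toward −x) meet its +x bottom edge — so the leg tops tuck under the beam, the beam's underside is 804 mm above the floor, and the feet are 779 mm apart outside-to-outside with the beam centred between them. The two leg pairs are set in 98 mm from either end of the beam.


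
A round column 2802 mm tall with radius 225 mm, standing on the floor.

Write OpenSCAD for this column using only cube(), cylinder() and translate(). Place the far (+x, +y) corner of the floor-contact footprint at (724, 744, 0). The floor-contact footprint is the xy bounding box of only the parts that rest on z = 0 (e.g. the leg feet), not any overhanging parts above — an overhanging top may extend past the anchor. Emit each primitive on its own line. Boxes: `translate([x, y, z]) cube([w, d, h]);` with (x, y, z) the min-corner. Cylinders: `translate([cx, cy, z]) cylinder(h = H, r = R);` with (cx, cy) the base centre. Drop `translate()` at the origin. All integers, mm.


translate([499, 519, 0]) cylinder(h = 2802, r = 225);


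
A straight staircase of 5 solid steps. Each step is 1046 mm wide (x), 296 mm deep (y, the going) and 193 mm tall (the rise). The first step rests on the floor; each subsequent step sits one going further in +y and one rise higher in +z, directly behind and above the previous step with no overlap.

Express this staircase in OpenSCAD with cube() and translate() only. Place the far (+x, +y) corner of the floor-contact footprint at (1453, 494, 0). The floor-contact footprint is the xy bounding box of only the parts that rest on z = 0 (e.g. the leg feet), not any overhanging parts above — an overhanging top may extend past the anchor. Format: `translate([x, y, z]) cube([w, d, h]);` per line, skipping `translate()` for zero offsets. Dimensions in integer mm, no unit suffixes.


translate([407, 198, 0]) cube([1046, 296, 193]);
translate([407, 494, 193]) cube([1046, 296, 193]);
translate([407, 790, 386]) cube([1046, 296, 193]);
translate([407, 1086, 579]) cube([1046, 296, 193]);
translate([407, 1382, 772]) cube([1046, 296, 193]);


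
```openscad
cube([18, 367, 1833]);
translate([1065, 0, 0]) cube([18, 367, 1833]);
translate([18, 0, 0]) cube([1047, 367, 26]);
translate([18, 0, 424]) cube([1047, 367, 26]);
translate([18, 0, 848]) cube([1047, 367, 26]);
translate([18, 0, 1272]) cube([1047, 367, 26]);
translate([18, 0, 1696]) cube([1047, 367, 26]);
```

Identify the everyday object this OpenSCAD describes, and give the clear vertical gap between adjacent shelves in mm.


A bookshelf. The clear shelf gap is 398 mm.

Two tall side panels with 5 horizontal boards between them — a bookshelf. The first two shelf undersides are at z = 0 and z = 424; with shelf thickness 26, the clear gap is 424 − 0 − 26 = 398 mm.


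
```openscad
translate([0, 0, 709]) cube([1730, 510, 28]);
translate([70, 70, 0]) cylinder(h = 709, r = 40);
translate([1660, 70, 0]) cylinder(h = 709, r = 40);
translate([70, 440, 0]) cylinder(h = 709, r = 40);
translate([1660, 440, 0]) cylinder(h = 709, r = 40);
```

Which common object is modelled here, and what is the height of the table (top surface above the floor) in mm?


A table. The table height is 737 mm.

A 1730×510×28 slab sits at z = 709 on four Ø80 mm round legs — a table. The top surface is at 709 + 28 = 737 mm.


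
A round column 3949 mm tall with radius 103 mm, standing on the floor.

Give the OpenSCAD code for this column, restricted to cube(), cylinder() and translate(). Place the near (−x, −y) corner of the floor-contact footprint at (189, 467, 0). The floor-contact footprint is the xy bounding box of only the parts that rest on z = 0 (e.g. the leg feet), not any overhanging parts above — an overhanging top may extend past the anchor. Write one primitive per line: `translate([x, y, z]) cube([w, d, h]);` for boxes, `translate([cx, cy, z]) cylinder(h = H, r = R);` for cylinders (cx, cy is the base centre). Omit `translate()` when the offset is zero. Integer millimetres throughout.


translate([292, 570, 0]) cylinder(h = 3949, r = 103);


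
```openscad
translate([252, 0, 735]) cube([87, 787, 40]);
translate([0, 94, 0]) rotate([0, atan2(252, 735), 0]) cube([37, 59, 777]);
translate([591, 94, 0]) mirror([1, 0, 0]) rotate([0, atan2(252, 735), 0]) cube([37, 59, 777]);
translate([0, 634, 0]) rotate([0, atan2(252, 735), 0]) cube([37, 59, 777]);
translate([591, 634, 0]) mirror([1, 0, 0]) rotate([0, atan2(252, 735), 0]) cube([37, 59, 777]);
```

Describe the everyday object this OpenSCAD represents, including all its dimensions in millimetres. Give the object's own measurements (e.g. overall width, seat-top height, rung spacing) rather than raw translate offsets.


A sawhorse. A 87×787×40 mm beam (x, y, z) sits on two A-frame leg pairs. Each pair is two raked legs of 37×59 mm section (59 mm along y) splaying symmetrically in x. Each leg rises 735 mm vertically over 252 mm of horizontal reach and is 777 mm long along its own axis. Every leg's outer bottom edge rests on the floor and its outer top edge meets a bottom edge of the beam — the left legs (tilting toward +x) meet the beam's −x bottom edge, the right legs (their mirror images, tilting toward −x) meet its +x bottom edge — so the leg tops tuck under the beam, the beam's underside is 735 mm above the floor, and the feet are 591 mm apart outside-to-outside with the beam centred between them. The two leg pairs are set in 94 mm from either end of the beam.


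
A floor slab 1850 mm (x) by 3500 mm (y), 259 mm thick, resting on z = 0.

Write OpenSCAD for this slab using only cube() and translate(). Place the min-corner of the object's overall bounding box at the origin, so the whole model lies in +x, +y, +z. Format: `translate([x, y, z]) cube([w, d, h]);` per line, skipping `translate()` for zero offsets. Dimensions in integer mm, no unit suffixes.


cube([1850, 3500, 259]);


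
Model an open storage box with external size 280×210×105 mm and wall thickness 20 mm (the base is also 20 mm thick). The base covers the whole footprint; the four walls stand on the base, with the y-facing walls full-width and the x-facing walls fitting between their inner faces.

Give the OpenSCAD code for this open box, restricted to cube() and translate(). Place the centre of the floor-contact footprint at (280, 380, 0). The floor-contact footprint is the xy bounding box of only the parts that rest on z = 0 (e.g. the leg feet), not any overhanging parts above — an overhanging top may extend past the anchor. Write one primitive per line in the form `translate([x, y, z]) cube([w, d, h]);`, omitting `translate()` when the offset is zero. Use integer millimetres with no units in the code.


translate([140, 275, 0]) cube([280, 210, 20]);
translate([140, 275, 20]) cube([280, 20, 85]);
translate([140, 465, 20]) cube([280, 20, 85]);
translate([140, 295, 20]) cube([20, 170, 85]);
translate([400, 295, 20]) cube([20, 170, 85]);


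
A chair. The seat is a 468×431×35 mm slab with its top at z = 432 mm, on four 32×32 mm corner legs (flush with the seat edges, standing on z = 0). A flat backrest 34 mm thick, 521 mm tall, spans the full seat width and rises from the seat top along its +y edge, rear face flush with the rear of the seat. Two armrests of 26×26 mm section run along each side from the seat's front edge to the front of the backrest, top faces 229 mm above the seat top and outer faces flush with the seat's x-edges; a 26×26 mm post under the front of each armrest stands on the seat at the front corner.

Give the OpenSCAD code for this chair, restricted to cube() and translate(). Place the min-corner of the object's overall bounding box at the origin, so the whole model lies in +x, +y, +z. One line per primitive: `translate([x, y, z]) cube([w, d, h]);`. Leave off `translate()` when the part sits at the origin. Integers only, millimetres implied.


translate([0, 0, 397]) cube([468, 431, 35]);
cube([32, 32, 397]);
translate([436, 0, 0]) cube([32, 32, 397]);
translate([0, 399, 0]) cube([32, 32, 397]);
translate([436, 399, 0]) cube([32, 32, 397]);
translate([0, 397, 432]) cube([468, 34, 521]);
translate([0, 0, 635]) cube([26, 397, 26]);
translate([442, 0, 635]) cube([26, 397, 26]);
translate([0, 0, 432]) cube([26, 26, 203]);
translate([442, 0, 432]) cube([26, 26, 203]);


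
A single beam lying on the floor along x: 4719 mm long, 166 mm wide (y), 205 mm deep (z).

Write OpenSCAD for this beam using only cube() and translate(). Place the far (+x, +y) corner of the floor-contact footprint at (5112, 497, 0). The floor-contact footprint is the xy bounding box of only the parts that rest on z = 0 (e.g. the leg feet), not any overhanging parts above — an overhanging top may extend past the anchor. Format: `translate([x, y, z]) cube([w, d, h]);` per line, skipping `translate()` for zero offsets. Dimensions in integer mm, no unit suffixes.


translate([393, 331, 0]) cube([4719, 166, 205]);


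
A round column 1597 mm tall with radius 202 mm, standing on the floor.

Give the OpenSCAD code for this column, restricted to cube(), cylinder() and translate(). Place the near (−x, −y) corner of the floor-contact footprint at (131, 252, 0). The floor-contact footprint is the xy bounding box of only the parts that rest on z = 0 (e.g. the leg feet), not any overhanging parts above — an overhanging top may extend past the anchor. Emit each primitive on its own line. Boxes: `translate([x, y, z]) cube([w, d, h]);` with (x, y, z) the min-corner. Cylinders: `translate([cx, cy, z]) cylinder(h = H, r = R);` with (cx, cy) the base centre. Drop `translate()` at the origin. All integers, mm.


translate([333, 454, 0]) cylinder(h = 1597, r = 202);


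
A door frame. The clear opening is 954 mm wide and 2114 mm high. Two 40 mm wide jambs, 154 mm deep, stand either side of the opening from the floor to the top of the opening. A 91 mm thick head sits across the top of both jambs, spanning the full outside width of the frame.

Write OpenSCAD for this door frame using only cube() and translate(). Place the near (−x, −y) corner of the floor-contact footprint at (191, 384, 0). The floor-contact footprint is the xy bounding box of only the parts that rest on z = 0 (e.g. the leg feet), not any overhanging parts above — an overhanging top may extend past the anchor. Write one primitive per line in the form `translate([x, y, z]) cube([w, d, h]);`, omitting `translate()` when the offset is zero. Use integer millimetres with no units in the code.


translate([191, 384, 0]) cube([40, 154, 2114]);
translate([1185, 384, 0]) cube([40, 154, 2114]);
translate([191, 384, 2114]) cube([1034, 154, 91]);


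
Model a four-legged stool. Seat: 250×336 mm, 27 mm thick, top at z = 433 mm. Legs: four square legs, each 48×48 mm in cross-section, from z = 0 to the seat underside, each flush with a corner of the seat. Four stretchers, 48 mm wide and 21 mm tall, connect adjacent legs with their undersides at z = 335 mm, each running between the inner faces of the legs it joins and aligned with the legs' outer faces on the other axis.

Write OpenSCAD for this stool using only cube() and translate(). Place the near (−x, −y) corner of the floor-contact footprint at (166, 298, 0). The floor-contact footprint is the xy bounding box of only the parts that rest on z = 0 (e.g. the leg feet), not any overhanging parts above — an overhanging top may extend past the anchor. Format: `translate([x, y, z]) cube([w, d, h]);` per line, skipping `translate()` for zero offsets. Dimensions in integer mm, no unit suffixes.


// leg_h = 433 - 27 = 406
// stretcher span = 250 - 2*48 = 154
translate([166, 298, 406]) cube([250, 336, 27]);
translate([166, 298, 0]) cube([48, 48, 406]);
translate([368, 298, 0]) cube([48, 48, 406]);
translate([166, 586, 0]) cube([48, 48, 406]);
translate([368, 586, 0]) cube([48, 48, 406]);
translate([214, 298, 335]) cube([154, 48, 21]);
translate([214, 586, 335]) cube([154, 48, 21]);
translate([166, 346, 335]) cube([48, 240, 21]);
translate([368, 346, 335]) cube([48, 240, 21]);


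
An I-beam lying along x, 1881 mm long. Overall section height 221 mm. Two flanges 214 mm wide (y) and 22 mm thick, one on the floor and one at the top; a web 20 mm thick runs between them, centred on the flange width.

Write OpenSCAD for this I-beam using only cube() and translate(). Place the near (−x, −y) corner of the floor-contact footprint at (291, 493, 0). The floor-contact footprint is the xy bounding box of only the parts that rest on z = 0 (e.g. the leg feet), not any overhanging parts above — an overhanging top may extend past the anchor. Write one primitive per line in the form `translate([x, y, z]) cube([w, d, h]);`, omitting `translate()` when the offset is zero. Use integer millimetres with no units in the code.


translate([291, 493, 0]) cube([1881, 214, 22]);
translate([291, 590, 22]) cube([1881, 20, 177]);
translate([291, 493, 199]) cube([1881, 214, 22]);


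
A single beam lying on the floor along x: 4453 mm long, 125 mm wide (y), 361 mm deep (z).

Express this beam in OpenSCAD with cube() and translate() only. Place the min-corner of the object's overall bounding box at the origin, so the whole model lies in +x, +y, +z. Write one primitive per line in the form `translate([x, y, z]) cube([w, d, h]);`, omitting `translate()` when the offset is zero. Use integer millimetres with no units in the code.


cube([4453, 125, 361]);


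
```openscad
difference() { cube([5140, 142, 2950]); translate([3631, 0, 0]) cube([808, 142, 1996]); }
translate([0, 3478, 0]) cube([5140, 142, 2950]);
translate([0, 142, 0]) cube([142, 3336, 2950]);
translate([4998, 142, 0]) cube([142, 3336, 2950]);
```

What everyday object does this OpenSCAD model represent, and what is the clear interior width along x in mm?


A single room. The interior width is 4856 mm.

Four walls enclosing a rectangle with a door in the front wall — a room. Outside width 5140 minus two 142 mm walls gives 4856 mm.


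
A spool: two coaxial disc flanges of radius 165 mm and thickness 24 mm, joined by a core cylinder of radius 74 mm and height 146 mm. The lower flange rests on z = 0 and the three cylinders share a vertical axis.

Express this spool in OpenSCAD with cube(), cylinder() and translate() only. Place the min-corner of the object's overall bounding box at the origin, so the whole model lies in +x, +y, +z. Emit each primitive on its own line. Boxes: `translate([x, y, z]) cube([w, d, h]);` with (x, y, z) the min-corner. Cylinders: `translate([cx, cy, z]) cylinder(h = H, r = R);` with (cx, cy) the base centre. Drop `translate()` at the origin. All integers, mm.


translate([165, 165, 0]) cylinder(h = 24, r = 165);
translate([165, 165, 24]) cylinder(h = 146, r = 74);
translate([165, 165, 170]) cylinder(h = 24, r = 165);


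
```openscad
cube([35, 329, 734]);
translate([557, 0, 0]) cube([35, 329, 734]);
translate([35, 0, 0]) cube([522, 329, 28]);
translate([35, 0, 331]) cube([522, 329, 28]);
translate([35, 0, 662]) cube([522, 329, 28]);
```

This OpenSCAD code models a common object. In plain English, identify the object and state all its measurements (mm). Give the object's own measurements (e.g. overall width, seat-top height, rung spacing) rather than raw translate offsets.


An open bookshelf. Two side panels, each 35 mm thick, 329 mm deep and 734 mm tall, stand 592 mm apart (outside-to-outside). Between them sit 3 shelves, each 28 mm thick and 329 mm deep, spanning the full gap between the sides. The bottom shelf rests on the floor (its underside at z = 0) and the clear gap between one shelf's top and the next shelf's underside is 303 mm.


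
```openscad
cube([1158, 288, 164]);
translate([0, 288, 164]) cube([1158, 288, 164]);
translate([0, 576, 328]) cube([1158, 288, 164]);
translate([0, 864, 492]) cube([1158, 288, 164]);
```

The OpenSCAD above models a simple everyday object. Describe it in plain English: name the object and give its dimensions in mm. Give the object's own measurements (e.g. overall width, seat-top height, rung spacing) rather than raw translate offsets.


A straight staircase of 4 solid steps. Each step is 1158 mm wide (x), 288 mm deep (y, the going) and 164 mm tall (the rise). The first step rests on the floor; each subsequent step sits one going further in +y and one rise higher in +z, directly behind and above the previous step with no overlap.


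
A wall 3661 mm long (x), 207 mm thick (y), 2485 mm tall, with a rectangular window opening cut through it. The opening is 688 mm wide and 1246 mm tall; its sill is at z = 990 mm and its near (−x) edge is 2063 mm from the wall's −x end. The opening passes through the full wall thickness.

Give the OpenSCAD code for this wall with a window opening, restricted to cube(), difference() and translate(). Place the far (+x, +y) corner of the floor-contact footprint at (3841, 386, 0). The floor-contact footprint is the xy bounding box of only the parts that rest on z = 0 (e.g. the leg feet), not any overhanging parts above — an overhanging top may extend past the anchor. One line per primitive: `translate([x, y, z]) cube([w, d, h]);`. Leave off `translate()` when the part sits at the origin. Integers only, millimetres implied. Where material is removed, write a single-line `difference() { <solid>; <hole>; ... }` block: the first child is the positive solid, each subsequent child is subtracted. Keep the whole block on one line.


difference() { translate([180, 179, 0]) cube([3661, 207, 2485]); translate([2243, 179, 990]) cube([688, 207, 1246]); }


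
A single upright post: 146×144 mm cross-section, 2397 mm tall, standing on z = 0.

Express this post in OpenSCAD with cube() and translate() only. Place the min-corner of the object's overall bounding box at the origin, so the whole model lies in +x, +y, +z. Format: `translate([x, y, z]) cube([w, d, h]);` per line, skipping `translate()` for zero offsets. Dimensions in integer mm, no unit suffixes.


cube([146, 144, 2397]);


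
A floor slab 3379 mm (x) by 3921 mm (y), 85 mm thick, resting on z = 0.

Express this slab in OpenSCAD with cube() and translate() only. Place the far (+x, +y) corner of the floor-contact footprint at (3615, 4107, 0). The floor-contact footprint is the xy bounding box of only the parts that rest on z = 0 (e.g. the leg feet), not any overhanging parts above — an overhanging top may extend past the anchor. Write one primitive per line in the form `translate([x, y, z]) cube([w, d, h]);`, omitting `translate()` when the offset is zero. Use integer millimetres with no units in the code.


translate([236, 186, 0]) cube([3379, 3921, 85]);


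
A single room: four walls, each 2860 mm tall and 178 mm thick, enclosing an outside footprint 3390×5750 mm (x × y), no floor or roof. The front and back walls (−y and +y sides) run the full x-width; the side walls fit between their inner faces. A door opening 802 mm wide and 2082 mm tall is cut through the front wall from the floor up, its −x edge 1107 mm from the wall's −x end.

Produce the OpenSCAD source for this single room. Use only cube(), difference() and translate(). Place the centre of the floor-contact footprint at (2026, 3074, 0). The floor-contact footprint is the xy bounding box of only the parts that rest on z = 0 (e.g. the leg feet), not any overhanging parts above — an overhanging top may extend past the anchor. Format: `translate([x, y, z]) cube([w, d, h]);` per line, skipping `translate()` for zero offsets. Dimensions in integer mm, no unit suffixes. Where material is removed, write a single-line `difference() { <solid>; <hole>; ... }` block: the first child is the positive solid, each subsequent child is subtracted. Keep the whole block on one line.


difference() { translate([331, 199, 0]) cube([3390, 178, 2860]); translate([1438, 199, 0]) cube([802, 178, 2082]); }
translate([331, 5771, 0]) cube([3390, 178, 2860]);
translate([331, 377, 0]) cube([178, 5394, 2860]);
translate([3543, 377, 0]) cube([178, 5394, 2860]);


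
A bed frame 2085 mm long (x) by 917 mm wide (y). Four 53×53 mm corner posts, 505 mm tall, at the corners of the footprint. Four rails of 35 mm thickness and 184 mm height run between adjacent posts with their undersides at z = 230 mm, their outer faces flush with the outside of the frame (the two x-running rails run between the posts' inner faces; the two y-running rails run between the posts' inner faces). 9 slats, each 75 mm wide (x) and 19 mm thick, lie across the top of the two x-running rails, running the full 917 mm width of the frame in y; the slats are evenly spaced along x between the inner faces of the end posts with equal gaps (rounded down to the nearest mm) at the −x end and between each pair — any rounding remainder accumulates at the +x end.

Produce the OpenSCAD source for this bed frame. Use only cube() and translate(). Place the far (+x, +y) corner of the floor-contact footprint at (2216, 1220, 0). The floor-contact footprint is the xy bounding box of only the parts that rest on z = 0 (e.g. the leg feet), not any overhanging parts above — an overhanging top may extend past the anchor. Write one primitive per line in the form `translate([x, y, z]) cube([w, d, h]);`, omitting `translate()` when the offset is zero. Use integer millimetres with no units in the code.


// slat z = rail_z + rail_h = 230 + 184 = 414
// slat gap = ⌊(1979 − 9·75) / 10⌋ = 130
translate([131, 303, 0]) cube([53, 53, 505]);
translate([131, 1167, 0]) cube([53, 53, 505]);
translate([2163, 303, 0]) cube([53, 53, 505]);
translate([2163, 1167, 0]) cube([53, 53, 505]);
translate([184, 303, 230]) cube([1979, 35, 184]);
translate([184, 1185, 230]) cube([1979, 35, 184]);
translate([131, 356, 230]) cube([35, 811, 184]);
translate([2181, 356, 230]) cube([35, 811, 184]);
translate([314, 303, 414]) cube([75, 917, 19]);
translate([519, 303, 414]) cube([75, 917, 19]);
translate([724, 303, 414]) cube([75, 917, 19]);
translate([929, 303, 414]) cube([75, 917, 19]);
translate([1134, 303, 414]) cube([75, 917, 19]);
translate([1339, 303, 414]) cube([75, 917, 19]);
translate([1544, 303, 414]) cube([75, 917, 19]);
translate([1749, 303, 414]) cube([75, 917, 19]);
translate([1954, 303, 414]) cube([75, 917, 19]);


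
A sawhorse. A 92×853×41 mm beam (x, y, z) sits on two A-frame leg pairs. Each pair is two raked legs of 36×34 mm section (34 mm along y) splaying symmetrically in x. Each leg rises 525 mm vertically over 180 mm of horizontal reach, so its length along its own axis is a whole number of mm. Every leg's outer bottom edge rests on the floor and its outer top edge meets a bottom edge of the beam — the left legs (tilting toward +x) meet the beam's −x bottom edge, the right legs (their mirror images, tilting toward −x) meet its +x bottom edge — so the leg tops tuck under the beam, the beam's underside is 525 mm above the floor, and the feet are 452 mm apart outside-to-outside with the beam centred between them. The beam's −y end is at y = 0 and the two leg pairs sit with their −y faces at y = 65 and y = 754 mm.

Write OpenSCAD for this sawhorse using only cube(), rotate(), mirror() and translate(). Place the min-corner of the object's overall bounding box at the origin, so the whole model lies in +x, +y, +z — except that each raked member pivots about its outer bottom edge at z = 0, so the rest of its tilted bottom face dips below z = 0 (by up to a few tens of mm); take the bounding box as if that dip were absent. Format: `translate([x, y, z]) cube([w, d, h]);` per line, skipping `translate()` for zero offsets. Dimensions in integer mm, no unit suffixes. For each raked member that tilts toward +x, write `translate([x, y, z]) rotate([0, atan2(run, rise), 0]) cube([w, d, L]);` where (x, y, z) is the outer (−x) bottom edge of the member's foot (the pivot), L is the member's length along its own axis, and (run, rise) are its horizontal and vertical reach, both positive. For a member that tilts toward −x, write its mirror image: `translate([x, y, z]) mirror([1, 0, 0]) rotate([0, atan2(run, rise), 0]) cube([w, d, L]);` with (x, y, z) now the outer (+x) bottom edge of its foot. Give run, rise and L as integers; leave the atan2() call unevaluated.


translate([180, 0, 525]) cube([92, 853, 41]);
translate([0, 65, 0]) rotate([0, atan2(180, 525), 0]) cube([36, 34, 555]);
translate([452, 65, 0]) mirror([1, 0, 0]) rotate([0, atan2(180, 525), 0]) cube([36, 34, 555]);
translate([0, 754, 0]) rotate([0, atan2(180, 525), 0]) cube([36, 34, 555]);
translate([452, 754, 0]) mirror([1, 0, 0]) rotate([0, atan2(180, 525), 0]) cube([36, 34, 555]);


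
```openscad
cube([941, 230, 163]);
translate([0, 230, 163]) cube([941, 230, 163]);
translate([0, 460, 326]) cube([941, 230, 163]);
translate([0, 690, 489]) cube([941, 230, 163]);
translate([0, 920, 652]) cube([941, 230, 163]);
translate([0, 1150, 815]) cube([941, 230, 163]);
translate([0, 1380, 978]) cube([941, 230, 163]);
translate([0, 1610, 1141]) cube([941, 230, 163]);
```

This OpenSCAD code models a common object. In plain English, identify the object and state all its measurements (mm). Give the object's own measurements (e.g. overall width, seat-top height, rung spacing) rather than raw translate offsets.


A straight staircase of 8 solid steps. Each step is 941 mm wide (x), 230 mm deep (y, the going) and 163 mm tall (the rise). The first step rests on the floor; each subsequent step sits one going further in +y and one rise higher in +z, directly behind and above the previous step with no overlap.


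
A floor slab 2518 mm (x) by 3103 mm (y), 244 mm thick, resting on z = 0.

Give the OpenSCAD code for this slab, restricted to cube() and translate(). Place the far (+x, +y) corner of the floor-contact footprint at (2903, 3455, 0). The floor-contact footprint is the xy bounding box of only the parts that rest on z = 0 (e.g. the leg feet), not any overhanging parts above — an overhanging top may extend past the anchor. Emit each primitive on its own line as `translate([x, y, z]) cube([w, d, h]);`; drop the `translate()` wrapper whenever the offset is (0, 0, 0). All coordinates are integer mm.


translate([385, 352, 0]) cube([2518, 3103, 244]);


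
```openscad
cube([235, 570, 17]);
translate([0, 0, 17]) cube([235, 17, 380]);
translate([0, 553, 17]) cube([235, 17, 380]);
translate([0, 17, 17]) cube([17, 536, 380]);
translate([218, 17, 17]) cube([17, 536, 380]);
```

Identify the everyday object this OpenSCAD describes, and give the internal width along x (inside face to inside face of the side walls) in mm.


An open box. The internal width is 201 mm.

A 235×570 base slab with four walls standing on it — an open box. The base is 235 mm wide and the walls are 17 mm thick, so the internal width is 235 − 2 × 17 = 201 mm.


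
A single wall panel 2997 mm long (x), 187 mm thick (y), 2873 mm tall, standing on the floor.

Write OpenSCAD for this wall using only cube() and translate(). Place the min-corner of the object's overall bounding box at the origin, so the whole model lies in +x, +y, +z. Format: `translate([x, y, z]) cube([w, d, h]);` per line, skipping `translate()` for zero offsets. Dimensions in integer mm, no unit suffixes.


cube([2997, 187, 2873]);


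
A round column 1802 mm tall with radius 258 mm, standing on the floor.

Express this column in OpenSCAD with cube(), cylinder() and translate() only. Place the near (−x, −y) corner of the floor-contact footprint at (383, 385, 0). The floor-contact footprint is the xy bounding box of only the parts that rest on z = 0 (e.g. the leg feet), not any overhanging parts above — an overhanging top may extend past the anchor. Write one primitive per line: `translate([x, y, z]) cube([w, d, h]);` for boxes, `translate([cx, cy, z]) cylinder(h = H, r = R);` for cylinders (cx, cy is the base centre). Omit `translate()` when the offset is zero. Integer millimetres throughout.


translate([641, 643, 0]) cylinder(h = 1802, r = 258);


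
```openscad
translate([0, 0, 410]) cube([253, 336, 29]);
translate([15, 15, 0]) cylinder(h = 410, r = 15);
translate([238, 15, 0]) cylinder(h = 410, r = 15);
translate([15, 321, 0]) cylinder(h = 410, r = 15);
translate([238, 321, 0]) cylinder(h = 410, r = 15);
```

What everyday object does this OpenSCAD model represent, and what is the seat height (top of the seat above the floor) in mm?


A stool. The seat height is 439 mm.

A 253×336×29 slab at z = 410 on four corner cylinders — a stool. The seat top is 410 + 29 = 439 mm.


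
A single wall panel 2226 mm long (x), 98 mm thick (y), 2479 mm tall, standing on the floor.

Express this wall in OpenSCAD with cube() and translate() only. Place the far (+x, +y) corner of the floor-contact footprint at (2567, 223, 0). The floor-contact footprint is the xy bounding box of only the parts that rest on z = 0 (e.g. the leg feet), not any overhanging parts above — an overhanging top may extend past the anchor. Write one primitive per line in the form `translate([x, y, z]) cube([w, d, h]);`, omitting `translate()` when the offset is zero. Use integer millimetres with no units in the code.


translate([341, 125, 0]) cube([2226, 98, 2479]);


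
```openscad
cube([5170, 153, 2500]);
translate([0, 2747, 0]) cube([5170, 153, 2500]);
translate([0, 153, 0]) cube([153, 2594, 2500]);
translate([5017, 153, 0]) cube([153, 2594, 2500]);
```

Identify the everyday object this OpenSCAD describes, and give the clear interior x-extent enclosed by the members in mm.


A house (or room) frame. The interior width is 4864 mm.

Four 2500 mm walls enclosing a rectangle with no floor or roof — a room or house frame. Outside width is 5170 mm and wall thickness is 153 mm, so the interior width is 5170 − 2 × 153 = 4864 mm.


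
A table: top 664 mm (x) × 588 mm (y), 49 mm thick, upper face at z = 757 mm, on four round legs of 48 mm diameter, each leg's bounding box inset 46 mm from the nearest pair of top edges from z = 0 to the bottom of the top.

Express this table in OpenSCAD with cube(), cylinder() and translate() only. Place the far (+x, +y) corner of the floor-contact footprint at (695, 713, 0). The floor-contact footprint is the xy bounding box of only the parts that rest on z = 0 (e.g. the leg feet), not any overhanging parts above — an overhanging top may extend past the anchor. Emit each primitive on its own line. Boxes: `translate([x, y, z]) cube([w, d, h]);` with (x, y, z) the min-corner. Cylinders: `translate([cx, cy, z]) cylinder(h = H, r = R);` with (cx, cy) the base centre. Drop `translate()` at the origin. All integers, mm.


// leg_h = 757 - 49 = 708
translate([77, 171, 708]) cube([664, 588, 49]);
translate([147, 241, 0]) cylinder(h = 708, r = 24);
translate([671, 241, 0]) cylinder(h = 708, r = 24);
translate([147, 689, 0]) cylinder(h = 708, r = 24);
translate([671, 689, 0]) cylinder(h = 708, r = 24);


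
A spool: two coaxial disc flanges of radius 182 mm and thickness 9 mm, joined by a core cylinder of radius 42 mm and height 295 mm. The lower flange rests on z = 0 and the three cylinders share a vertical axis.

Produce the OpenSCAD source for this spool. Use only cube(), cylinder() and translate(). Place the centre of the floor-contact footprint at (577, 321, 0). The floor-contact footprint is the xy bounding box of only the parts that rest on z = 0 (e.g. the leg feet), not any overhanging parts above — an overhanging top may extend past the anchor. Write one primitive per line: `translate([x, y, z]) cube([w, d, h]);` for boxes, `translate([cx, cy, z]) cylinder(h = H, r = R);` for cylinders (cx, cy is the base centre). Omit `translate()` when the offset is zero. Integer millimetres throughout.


translate([577, 321, 0]) cylinder(h = 9, r = 182);
translate([577, 321, 9]) cylinder(h = 295, r = 42);
translate([577, 321, 304]) cylinder(h = 9, r = 182);


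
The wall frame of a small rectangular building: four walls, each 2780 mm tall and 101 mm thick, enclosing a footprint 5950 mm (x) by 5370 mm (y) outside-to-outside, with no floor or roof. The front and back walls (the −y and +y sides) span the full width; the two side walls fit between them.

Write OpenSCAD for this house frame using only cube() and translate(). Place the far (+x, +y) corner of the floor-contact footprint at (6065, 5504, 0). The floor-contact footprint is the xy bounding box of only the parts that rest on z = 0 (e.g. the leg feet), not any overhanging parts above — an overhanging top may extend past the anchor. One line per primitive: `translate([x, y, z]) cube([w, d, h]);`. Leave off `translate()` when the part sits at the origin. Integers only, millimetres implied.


translate([115, 134, 0]) cube([5950, 101, 2780]);
translate([115, 5403, 0]) cube([5950, 101, 2780]);
translate([115, 235, 0]) cube([101, 5168, 2780]);
translate([5964, 235, 0]) cube([101, 5168, 2780]);


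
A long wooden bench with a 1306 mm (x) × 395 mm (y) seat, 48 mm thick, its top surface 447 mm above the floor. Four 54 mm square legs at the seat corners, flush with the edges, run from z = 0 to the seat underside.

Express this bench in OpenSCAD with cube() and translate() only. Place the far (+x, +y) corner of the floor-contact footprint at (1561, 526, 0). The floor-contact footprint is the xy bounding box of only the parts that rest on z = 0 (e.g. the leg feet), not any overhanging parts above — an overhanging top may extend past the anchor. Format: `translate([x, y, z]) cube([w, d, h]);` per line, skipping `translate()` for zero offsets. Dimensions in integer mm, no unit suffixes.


translate([255, 131, 399]) cube([1306, 395, 48]);
translate([255, 131, 0]) cube([54, 54, 399]);
translate([255, 472, 0]) cube([54, 54, 399]);
translate([1507, 131, 0]) cube([54, 54, 399]);
translate([1507, 472, 0]) cube([54, 54, 399]);


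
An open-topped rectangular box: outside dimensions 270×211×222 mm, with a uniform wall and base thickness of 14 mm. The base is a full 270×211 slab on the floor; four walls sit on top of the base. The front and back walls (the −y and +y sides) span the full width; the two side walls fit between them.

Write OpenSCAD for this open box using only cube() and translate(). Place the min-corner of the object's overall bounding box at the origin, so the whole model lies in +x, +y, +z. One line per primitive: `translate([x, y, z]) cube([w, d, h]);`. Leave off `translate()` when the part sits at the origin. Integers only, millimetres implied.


cube([270, 211, 14]);
translate([0, 0, 14]) cube([270, 14, 208]);
translate([0, 197, 14]) cube([270, 14, 208]);
translate([0, 14, 14]) cube([14, 183, 208]);
translate([256, 14, 14]) cube([14, 183, 208]);
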